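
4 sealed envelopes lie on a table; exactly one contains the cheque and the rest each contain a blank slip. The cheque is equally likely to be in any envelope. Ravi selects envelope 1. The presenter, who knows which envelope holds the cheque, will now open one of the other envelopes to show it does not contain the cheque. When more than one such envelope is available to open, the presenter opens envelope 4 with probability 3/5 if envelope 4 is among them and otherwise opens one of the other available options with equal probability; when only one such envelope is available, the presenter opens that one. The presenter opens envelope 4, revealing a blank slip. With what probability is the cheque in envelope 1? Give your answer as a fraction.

1/3

Consider each possible location of the cheque in turn.
If it is in any of envelopes 1, 2, and 3 (prior 1/4 each): envelope 4 is available, opened with probability 3/5; weight (1/4)·(3/5) = 3/20 each.
If it is in envelope 4 (prior 1/4): the presenter opened envelope 4, so this case is ruled out; weight (1/4)·0 = 0.
The weights sum to 9/20.
So P(the cheque in envelope 1 | the presenter opened envelope 4) = (3/20) / (9/20) = 1/3.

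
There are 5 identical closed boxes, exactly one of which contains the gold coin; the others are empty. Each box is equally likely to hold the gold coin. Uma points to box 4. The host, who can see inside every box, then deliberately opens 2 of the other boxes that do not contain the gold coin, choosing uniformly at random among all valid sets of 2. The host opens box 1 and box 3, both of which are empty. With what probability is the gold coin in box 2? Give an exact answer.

2/5

Consider each possible location of the gold coin in turn.
If it is in either of boxes 1 and 3 (prior 1/5 each): that box was opened and seen not to hold the prize — ruled out; weight (1/5)·0 = 0 each.
If it is in either of boxes 2 and 5 (prior 1/5 each): the host has 3 equally likely choices, so probability 1/3; weight (1/5)·(1/3) = 1/15 each.
If it is in box 4 (prior 1/5): the host has 6 equally likely choices, so probability 1/6; weight (1/5)·(1/6) = 1/30.
The weights sum to 1/6.
So P(the gold coin in box 2 | the host opened box 1 and box 3) = (1/15) / (1/6) = 2/5.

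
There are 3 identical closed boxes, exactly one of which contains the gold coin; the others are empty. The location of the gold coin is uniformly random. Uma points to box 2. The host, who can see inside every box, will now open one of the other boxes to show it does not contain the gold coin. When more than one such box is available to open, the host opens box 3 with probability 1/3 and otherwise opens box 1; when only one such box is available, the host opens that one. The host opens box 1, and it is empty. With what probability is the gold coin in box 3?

Condition on the true location of the gold coin.
If it is in box 1 (prior 1/3): the host opened box 1, so this case is ruled out; weight (1/3)·0 = 0.
If it is in box 2 (prior 1/3): box 3 is available but not opened, probability 2/3; weight (1/3)·(2/3) = 2/9.
If it is in box 3 (prior 1/3): only box 1 is available, probability 1; weight (1/3)·1 = 1/3.
The weights sum to 5/9.
So P(the gold coin in box 3 | the host opened box 1) = (1/3) / (5/9) = 3/5.

3/5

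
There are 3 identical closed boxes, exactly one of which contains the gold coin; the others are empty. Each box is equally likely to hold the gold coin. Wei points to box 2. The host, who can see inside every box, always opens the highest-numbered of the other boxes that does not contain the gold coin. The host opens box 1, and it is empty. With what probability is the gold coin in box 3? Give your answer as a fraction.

Apply Bayes' rule, conditioning on where the gold coin actually is.
If it is in box 1 (prior 1/3): the host opened box 1, so this case is ruled out; weight (1/3)·0 = 0.
If it is in box 2 (prior 1/3): the host would have opened box 3 instead, probability 0; weight (1/3)·0 = 0.
If it is in box 3 (prior 1/3): box 1 is the highest-numbered option available, probability 1; weight (1/3)·1 = 1/3.
The weights sum to 1/3.
So P(the gold coin in box 3 | the host opened box 1) = (1/3) / (1/3) = 1.

1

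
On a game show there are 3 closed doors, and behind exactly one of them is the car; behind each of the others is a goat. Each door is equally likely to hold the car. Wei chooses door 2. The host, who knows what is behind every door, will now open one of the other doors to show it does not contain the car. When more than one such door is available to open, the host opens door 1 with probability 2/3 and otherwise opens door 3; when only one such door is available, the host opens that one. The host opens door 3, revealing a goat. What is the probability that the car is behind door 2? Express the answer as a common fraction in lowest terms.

1/4

Apply Bayes' rule, conditioning on where the car actually is.
If it is behind door 1 (prior 1/3): only door 3 is available, probability 1; weight (1/3)·1 = 1/3.
If it is behind door 2 (prior 1/3): door 1 is available but not opened, probability 1/3; weight (1/3)·(1/3) = 1/9.
If it is behind door 3 (prior 1/3): the host opened door 3, so this case is ruled out; weight (1/3)·0 = 0.
The weights sum to 4/9.
So P(the car behind door 2 | the host opened door 3) = (1/9) / (4/9) = 1/4.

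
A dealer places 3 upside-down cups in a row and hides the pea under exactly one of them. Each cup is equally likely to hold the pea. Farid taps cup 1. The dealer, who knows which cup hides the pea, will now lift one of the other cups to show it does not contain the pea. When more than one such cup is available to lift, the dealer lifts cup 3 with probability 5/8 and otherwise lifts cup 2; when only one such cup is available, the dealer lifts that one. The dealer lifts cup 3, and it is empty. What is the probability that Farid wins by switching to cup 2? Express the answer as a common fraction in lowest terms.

8/13

Apply Bayes' rule, conditioning on where the pea actually is.
If it is under cup 1 (prior 1/3): cup 3 is available, opened with probability 5/8; weight (1/3)·(5/8) = 5/24.
If it is under cup 2 (prior 1/3): only cup 3 is available, probability 1; weight (1/3)·1 = 1/3.
If it is under cup 3 (prior 1/3): the dealer opened cup 3, so this case is ruled out; weight (1/3)·0 = 0.
The weights sum to 13/24.
So P(the pea under cup 2 | the dealer opened cup 3) = (1/3) / (13/24) = 8/13.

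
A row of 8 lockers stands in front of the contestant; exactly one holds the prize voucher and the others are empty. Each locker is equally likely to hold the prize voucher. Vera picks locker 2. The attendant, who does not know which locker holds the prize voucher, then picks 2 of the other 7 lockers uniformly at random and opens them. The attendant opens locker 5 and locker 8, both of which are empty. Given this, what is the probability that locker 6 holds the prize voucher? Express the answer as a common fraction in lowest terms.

Consider each possible location of the prize voucher in turn.
If it is in any of lockers 1, 2, 3, 4, 6, and 7 (prior 1/8 each): the attendant picks exactly this set with probability 1/21 regardless, and none is the prize; weight (1/8)·(1/21) = 1/168 each.
If it is in either of lockers 5 and 8 (prior 1/8 each): that locker was opened and seen not to hold the prize — ruled out; weight (1/8)·0 = 0 each.
The weights sum to 1/28.
So P(the prize voucher in locker 6 | the attendant opened locker 5 and locker 8) = (1/168) / (1/28) = 1/6.

1/6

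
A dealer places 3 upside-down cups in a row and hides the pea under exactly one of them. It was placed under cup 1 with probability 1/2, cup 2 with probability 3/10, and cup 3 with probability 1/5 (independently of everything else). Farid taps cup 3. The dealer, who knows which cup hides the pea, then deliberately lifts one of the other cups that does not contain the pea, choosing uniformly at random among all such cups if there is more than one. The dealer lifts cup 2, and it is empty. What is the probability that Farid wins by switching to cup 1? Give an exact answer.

Condition on the true location of the pea.
If it is under cup 1 (prior 1/2): the dealer has no choice, probability 1; weight (1/2)·1 = 1/2.
If it is under cup 2 (prior 3/10): the dealer opened cup 2, so this case is ruled out; weight (3/10)·0 = 0.
If it is under cup 3 (prior 1/5): the dealer has 2 equally likely choices, so probability 1/2; weight (1/5)·(1/2) = 1/10.
The weights sum to 3/5.
So P(the pea under cup 1 | the dealer opened cup 2) = (1/2) / (3/5) = 5/6.

5/6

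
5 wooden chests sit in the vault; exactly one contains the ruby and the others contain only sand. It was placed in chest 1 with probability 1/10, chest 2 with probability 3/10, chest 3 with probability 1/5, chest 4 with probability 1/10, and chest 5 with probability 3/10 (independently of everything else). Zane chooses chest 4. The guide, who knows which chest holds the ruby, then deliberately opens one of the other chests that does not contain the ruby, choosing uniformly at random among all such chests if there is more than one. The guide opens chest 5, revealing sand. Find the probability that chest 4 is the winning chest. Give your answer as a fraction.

1/9

Condition on the true location of the ruby.
If it is in chest 1 (prior 1/10): the guide has 3 equally likely choices, so probability 1/3; weight (1/10)·(1/3) = 1/30.
If it is in chest 2 (prior 3/10): the guide has 3 equally likely choices, so probability 1/3; weight (3/10)·(1/3) = 1/10.
If it is in chest 3 (prior 1/5): the guide has 3 equally likely choices, so probability 1/3; weight (1/5)·(1/3) = 1/15.
If it is in chest 4 (prior 1/10): the guide has 4 equally likely choices, so probability 1/4; weight (1/10)·(1/4) = 1/40.
If it is in chest 5 (prior 3/10): the guide opened chest 5, so this case is ruled out; weight (3/10)·0 = 0.
The weights sum to 9/40.
So P(the ruby in chest 4 | the guide opened chest 5) = (1/40) / (9/40) = 1/9.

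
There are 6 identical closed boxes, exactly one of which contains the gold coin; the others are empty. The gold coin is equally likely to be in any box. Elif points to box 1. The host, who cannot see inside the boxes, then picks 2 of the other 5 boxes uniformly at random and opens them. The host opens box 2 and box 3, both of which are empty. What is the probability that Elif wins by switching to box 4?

Consider each possible location of the gold coin in turn.
If it is in any of boxes 1, 4, 5, and 6 (prior 1/6 each): the host picks exactly this set with probability 1/10 regardless, and none is the prize; weight (1/6)·(1/10) = 1/60 each.
If it is in either of boxes 2 and 3 (prior 1/6 each): that box was opened and seen not to hold the prize — ruled out; weight (1/6)·0 = 0 each.
The weights sum to 1/15.
So P(the gold coin in box 4 | the host opened box 2 and box 3) = (1/60) / (1/15) = 1/4.

1/4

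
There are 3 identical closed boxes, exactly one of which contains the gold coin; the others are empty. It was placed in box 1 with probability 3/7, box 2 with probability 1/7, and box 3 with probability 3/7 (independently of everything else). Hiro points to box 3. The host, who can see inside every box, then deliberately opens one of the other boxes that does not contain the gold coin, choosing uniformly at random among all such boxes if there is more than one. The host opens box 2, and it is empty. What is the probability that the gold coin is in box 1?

Condition on the true location of the gold coin.
If it is in box 1 (prior 3/7): the host has no choice, probability 1; weight (3/7)·1 = 3/7.
If it is in box 2 (prior 1/7): the host opened box 2, so this case is ruled out; weight (1/7)·0 = 0.
If it is in box 3 (prior 3/7): the host has 2 equally likely choices, so probability 1/2; weight (3/7)·(1/2) = 3/14.
The weights sum to 9/14.
So P(the gold coin in box 1 | the host opened box 2) = (3/7) / (9/14) = 2/3.

2/3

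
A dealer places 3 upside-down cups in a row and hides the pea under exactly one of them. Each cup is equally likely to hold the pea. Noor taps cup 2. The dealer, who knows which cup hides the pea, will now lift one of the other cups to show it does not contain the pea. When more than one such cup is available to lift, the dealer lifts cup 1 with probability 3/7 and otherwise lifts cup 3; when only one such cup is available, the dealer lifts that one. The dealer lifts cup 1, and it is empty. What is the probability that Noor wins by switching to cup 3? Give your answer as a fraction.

Consider each possible location of the pea in turn.
If it is under cup 1 (prior 1/3): the dealer opened cup 1, so this case is ruled out; weight (1/3)·0 = 0.
If it is under cup 2 (prior 1/3): cup 1 is available, opened with probability 3/7; weight (1/3)·(3/7) = 1/7.
If it is under cup 3 (prior 1/3): only cup 1 is available, probability 1; weight (1/3)·1 = 1/3.
The weights sum to 10/21.
So P(the pea under cup 3 | the dealer opened cup 1) = (1/3) / (10/21) = 7/10.

7/10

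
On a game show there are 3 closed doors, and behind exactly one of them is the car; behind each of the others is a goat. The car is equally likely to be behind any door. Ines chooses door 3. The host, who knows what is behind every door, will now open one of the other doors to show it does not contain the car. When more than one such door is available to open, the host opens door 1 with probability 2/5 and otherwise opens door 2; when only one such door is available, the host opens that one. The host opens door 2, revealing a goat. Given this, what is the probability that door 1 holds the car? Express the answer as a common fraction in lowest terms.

5/8

Condition on the true location of the car.
If it is behind door 1 (prior 1/3): only door 2 is available, probability 1; weight (1/3)·1 = 1/3.
If it is behind door 2 (prior 1/3): the host opened door 2, so this case is ruled out; weight (1/3)·0 = 0.
If it is behind door 3 (prior 1/3): door 1 is available but not opened, probability 3/5; weight (1/3)·(3/5) = 1/5.
The weights sum to 8/15.
So P(the car behind door 1 | the host opened door 2) = (1/3) / (8/15) = 5/8.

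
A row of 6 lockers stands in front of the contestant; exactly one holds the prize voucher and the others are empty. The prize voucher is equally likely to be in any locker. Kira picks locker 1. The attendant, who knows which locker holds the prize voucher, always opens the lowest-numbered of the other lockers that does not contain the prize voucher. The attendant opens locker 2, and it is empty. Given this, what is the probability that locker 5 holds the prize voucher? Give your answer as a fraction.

Condition on the true location of the prize voucher.
If it is in any of lockers 1, 3, 4, 5, and 6 (prior 1/6 each): locker 2 is the lowest-numbered option available, probability 1; weight (1/6)·1 = 1/6 each.
If it is in locker 2 (prior 1/6): the attendant opened locker 2, so this case is ruled out; weight (1/6)·0 = 0.
The weights sum to 5/6.
So P(the prize voucher in locker 5 | the attendant opened locker 2) = (1/6) / (5/6) = 1/5.

1/5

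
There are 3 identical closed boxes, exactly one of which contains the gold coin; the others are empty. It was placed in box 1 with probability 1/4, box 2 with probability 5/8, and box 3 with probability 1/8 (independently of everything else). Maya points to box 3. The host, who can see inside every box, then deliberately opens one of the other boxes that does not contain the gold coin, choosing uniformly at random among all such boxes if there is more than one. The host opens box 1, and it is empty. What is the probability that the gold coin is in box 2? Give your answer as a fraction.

Consider each possible location of the gold coin in turn.
If it is in box 1 (prior 1/4): the host opened box 1, so this case is ruled out; weight (1/4)·0 = 0.
If it is in box 2 (prior 5/8): the host has no choice, probability 1; weight (5/8)·1 = 5/8.
If it is in box 3 (prior 1/8): the host has 2 equally likely choices, so probability 1/2; weight (1/8)·(1/2) = 1/16.
The weights sum to 11/16.
So P(the gold coin in box 2 | the host opened box 1) = (5/8) / (11/16) = 10/11.

10/11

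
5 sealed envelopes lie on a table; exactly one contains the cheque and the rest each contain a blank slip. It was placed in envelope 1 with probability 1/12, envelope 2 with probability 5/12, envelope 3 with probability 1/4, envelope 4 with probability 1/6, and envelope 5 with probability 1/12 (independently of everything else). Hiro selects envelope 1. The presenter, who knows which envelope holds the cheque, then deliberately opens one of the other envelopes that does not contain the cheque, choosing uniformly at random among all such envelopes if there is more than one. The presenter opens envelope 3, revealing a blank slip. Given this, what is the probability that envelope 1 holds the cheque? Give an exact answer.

3/35

Consider each possible location of the cheque in turn.
If it is in envelope 1 (prior 1/12): the presenter has 4 equally likely choices, so probability 1/4; weight (1/12)·(1/4) = 1/48.
If it is in envelope 2 (prior 5/12): the presenter has 3 equally likely choices, so probability 1/3; weight (5/12)·(1/3) = 5/36.
If it is in envelope 3 (prior 1/4): the presenter opened envelope 3, so this case is ruled out; weight (1/4)·0 = 0.
If it is in envelope 4 (prior 1/6): the presenter has 3 equally likely choices, so probability 1/3; weight (1/6)·(1/3) = 1/18.
If it is in envelope 5 (prior 1/12): the presenter has 3 equally likely choices, so probability 1/3; weight (1/12)·(1/3) = 1/36.
The weights sum to 35/144.
So P(the cheque in envelope 1 | the presenter opened envelope 3) = (1/48) / (35/144) = 3/35.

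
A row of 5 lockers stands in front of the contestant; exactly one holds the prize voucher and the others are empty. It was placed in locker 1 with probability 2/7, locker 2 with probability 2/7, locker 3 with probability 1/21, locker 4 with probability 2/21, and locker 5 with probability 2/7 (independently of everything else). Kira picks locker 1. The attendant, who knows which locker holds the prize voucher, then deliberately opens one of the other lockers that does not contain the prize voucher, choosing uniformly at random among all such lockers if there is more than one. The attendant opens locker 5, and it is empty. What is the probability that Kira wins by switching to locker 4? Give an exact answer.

4/27

Condition on the true location of the prize voucher.
If it is in locker 1 (prior 2/7): the attendant has 4 equally likely choices, so probability 1/4; weight (2/7)·(1/4) = 1/14.
If it is in locker 2 (prior 2/7): the attendant has 3 equally likely choices, so probability 1/3; weight (2/7)·(1/3) = 2/21.
If it is in locker 3 (prior 1/21): the attendant has 3 equally likely choices, so probability 1/3; weight (1/21)·(1/3) = 1/63.
If it is in locker 4 (prior 2/21): the attendant has 3 equally likely choices, so probability 1/3; weight (2/21)·(1/3) = 2/63.
If it is in locker 5 (prior 2/7): the attendant opened locker 5, so this case is ruled out; weight (2/7)·0 = 0.
The weights sum to 3/14.
So P(the prize voucher in locker 4 | the attendant opened locker 5) = (2/63) / (3/14) = 4/27.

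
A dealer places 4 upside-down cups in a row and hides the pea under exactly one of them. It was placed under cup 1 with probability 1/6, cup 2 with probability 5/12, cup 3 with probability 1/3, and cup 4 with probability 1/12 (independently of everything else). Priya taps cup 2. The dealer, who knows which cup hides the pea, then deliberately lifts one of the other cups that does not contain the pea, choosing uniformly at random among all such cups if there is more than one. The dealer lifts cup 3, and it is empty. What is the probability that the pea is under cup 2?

10/19

Condition on the true location of the pea.
If it is under cup 1 (prior 1/6): the dealer has 2 equally likely choices, so probability 1/2; weight (1/6)·(1/2) = 1/12.
If it is under cup 2 (prior 5/12): the dealer has 3 equally likely choices, so probability 1/3; weight (5/12)·(1/3) = 5/36.
If it is under cup 3 (prior 1/3): the dealer opened cup 3, so this case is ruled out; weight (1/3)·0 = 0.
If it is under cup 4 (prior 1/12): the dealer has 2 equally likely choices, so probability 1/2; weight (1/12)·(1/2) = 1/24.
The weights sum to 19/72.
So P(the pea under cup 2 | the dealer opened cup 3) = (5/36) / (19/72) = 10/19.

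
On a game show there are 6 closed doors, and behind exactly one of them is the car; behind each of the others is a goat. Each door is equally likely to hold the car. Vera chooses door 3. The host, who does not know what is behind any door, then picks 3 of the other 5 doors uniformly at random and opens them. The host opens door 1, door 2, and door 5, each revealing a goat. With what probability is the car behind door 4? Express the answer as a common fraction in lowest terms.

Because the host chose which doors to open without knowing where the car is, the choice is independent of the prize location. Learning that none of the 3 opened doors holds the car simply rules out those 3 locations and leaves the remaining 3 doors still equally likely by symmetry.
So P(the car behind door 4) = 1/3.

1/3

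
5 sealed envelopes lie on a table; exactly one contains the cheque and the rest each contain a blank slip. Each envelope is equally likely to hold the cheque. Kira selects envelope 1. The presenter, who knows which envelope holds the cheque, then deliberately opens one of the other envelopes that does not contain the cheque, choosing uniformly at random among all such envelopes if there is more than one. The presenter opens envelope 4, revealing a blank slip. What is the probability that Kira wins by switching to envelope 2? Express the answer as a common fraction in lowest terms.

4/15

Condition on the true location of the cheque.
If it is in envelope 1 (prior 1/5): the presenter has 4 equally likely choices, so probability 1/4; weight (1/5)·(1/4) = 1/20.
If it is in any of envelopes 2, 3, and 5 (prior 1/5 each): the presenter has 3 equally likely choices, so probability 1/3; weight (1/5)·(1/3) = 1/15 each.
If it is in envelope 4 (prior 1/5): the presenter opened envelope 4, so this case is ruled out; weight (1/5)·0 = 0.
The weights sum to 1/4.
So P(the cheque in envelope 2 | the presenter opened envelope 4) = (1/15) / (1/4) = 4/15.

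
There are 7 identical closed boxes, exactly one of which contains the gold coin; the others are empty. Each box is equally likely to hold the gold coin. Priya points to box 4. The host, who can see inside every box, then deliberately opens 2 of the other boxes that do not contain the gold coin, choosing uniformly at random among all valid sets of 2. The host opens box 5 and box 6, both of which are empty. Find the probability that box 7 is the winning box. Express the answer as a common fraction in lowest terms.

Condition on the true location of the gold coin.
If it is in any of boxes 1, 2, 3, and 7 (prior 1/7 each): the host has 10 equally likely choices, so probability 1/10; weight (1/7)·(1/10) = 1/70 each.
If it is in box 4 (prior 1/7): the host has 15 equally likely choices, so probability 1/15; weight (1/7)·(1/15) = 1/105.
If it is in either of boxes 5 and 6 (prior 1/7 each): that box was opened and seen not to hold the prize — ruled out; weight (1/7)·0 = 0 each.
The weights sum to 1/15.
So P(the gold coin in box 7 | the host opened box 5 and box 6) = (1/70) / (1/15) = 3/14.

3/14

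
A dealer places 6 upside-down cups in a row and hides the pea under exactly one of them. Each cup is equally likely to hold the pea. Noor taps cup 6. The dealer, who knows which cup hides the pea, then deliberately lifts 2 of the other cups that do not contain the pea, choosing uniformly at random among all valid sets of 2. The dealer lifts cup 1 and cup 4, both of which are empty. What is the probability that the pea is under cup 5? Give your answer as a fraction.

Apply Bayes' rule, conditioning on where the pea actually is.
If it is under either of cups 1 and 4 (prior 1/6 each): that cup was opened and seen not to hold the prize — ruled out; weight (1/6)·0 = 0 each.
If it is under any of cups 2, 3, and 5 (prior 1/6 each): the dealer has 6 equally likely choices, so probability 1/6; weight (1/6)·(1/6) = 1/36 each.
If it is under cup 6 (prior 1/6): the dealer has 10 equally likely choices, so probability 1/10; weight (1/6)·(1/10) = 1/60.
The weights sum to 1/10.
So P(the pea under cup 5 | the dealer opened cup 1 and cup 4) = (1/36) / (1/10) = 5/18.

5/18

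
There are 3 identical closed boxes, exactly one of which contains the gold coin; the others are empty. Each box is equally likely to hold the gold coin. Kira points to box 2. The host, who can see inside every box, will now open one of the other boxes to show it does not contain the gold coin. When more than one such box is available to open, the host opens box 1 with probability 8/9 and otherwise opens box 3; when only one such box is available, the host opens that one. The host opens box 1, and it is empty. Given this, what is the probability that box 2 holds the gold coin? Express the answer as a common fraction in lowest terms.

8/17

Apply Bayes' rule, conditioning on where the gold coin actually is.
If it is in box 1 (prior 1/3): the host opened box 1, so this case is ruled out; weight (1/3)·0 = 0.
If it is in box 2 (prior 1/3): box 1 is available, opened with probability 8/9; weight (1/3)·(8/9) = 8/27.
If it is in box 3 (prior 1/3): only box 1 is available, probability 1; weight (1/3)·1 = 1/3.
The weights sum to 17/27.
So P(the gold coin in box 2 | the host opened box 1) = (8/27) / (17/27) = 8/17.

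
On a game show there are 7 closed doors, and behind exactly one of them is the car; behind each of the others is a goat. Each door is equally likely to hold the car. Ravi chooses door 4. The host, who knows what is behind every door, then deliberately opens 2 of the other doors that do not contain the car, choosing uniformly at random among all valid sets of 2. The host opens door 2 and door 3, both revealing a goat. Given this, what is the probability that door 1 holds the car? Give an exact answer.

Consider each possible location of the car in turn.
If it is behind any of doors 1, 5, 6, and 7 (prior 1/7 each): the host has 10 equally likely choices, so probability 1/10; weight (1/7)·(1/10) = 1/70 each.
If it is behind either of doors 2 and 3 (prior 1/7 each): that door was opened and seen not to hold the prize — ruled out; weight (1/7)·0 = 0 each.
If it is behind door 4 (prior 1/7): the host has 15 equally likely choices, so probability 1/15; weight (1/7)·(1/15) = 1/105.
The weights sum to 1/15.
So P(the car behind door 1 | the host opened door 2 and door 3) = (1/70) / (1/15) = 3/14.

3/14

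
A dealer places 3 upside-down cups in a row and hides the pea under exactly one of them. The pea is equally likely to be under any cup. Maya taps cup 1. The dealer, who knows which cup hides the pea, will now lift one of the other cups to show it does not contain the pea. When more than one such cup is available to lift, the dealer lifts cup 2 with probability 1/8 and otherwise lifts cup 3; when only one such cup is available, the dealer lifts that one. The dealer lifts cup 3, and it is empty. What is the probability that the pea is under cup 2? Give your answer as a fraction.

8/15

Apply Bayes' rule, conditioning on where the pea actually is.
If it is under cup 1 (prior 1/3): cup 2 is available but not opened, probability 7/8; weight (1/3)·(7/8) = 7/24.
If it is under cup 2 (prior 1/3): only cup 3 is available, probability 1; weight (1/3)·1 = 1/3.
If it is under cup 3 (prior 1/3): the dealer opened cup 3, so this case is ruled out; weight (1/3)·0 = 0.
The weights sum to 5/8.
So P(the pea under cup 2 | the dealer opened cup 3) = (1/3) / (5/8) = 8/15.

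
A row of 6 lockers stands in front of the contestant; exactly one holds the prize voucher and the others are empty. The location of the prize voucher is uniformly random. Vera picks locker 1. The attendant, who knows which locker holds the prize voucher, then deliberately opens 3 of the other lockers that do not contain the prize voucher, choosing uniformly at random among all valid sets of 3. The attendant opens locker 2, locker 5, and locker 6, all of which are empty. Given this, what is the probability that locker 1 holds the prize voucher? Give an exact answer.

Consider each possible location of the prize voucher in turn.
If it is in locker 1 (prior 1/6): the attendant has 10 equally likely choices, so probability 1/10; weight (1/6)·(1/10) = 1/60.
If it is in any of lockers 2, 5, and 6 (prior 1/6 each): that locker was opened and seen not to hold the prize — ruled out; weight (1/6)·0 = 0 each.
If it is in either of lockers 3 and 4 (prior 1/6 each): the attendant has 4 equally likely choices, so probability 1/4; weight (1/6)·(1/4) = 1/24 each.
The weights sum to 1/10.
So P(the prize voucher in locker 1 | the attendant opened locker 2, locker 5, and locker 6) = (1/60) / (1/10) = 1/6.

1/6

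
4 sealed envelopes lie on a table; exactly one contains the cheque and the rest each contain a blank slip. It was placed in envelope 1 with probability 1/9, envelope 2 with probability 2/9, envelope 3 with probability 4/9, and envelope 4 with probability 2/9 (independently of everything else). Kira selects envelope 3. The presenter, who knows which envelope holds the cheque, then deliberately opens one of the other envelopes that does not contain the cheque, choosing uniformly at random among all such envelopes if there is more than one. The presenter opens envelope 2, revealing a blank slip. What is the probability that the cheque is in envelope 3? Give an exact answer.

8/17

Condition on the true location of the cheque.
If it is in envelope 1 (prior 1/9): the presenter has 2 equally likely choices, so probability 1/2; weight (1/9)·(1/2) = 1/18.
If it is in envelope 2 (prior 2/9): the presenter opened envelope 2, so this case is ruled out; weight (2/9)·0 = 0.
If it is in envelope 3 (prior 4/9): the presenter has 3 equally likely choices, so probability 1/3; weight (4/9)·(1/3) = 4/27.
If it is in envelope 4 (prior 2/9): the presenter has 2 equally likely choices, so probability 1/2; weight (2/9)·(1/2) = 1/9.
The weights sum to 17/54.
So P(the cheque in envelope 3 | the presenter opened envelope 2) = (4/27) / (17/54) = 8/17.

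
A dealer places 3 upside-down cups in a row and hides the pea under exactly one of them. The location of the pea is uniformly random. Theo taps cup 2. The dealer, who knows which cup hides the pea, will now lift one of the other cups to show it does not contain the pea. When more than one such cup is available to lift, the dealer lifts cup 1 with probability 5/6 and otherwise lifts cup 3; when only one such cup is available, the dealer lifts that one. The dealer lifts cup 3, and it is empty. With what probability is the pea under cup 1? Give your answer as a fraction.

6/7

Apply Bayes' rule, conditioning on where the pea actually is.
If it is under cup 1 (prior 1/3): only cup 3 is available, probability 1; weight (1/3)·1 = 1/3.
If it is under cup 2 (prior 1/3): cup 1 is available but not opened, probability 1/6; weight (1/3)·(1/6) = 1/18.
If it is under cup 3 (prior 1/3): the dealer opened cup 3, so this case is ruled out; weight (1/3)·0 = 0.
The weights sum to 7/18.
So P(the pea under cup 1 | the dealer opened cup 3) = (1/3) / (7/18) = 6/7.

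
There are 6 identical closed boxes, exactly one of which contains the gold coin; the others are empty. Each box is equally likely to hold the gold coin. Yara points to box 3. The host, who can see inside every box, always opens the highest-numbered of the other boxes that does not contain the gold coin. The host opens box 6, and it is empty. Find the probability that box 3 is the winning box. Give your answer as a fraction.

1/5

Condition on the true location of the gold coin.
If it is in any of boxes 1, 2, 3, 4, and 5 (prior 1/6 each): box 6 is the highest-numbered option available, probability 1; weight (1/6)·1 = 1/6 each.
If it is in box 6 (prior 1/6): the host opened box 6, so this case is ruled out; weight (1/6)·0 = 0.
The weights sum to 5/6.
So P(the gold coin in box 3 | the host opened box 6) = (1/6) / (5/6) = 1/5.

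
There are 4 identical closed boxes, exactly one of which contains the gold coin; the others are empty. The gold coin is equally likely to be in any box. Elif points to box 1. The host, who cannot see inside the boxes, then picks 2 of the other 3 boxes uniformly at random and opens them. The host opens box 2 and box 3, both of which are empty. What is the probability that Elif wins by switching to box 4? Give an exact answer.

Consider each possible location of the gold coin in turn.
If it is in either of boxes 1 and 4 (prior 1/4 each): the host picks exactly this set with probability 1/3 regardless, and none is the prize; weight (1/4)·(1/3) = 1/12 each.
If it is in either of boxes 2 and 3 (prior 1/4 each): that box was opened and seen not to hold the prize — ruled out; weight (1/4)·0 = 0 each.
The weights sum to 1/6.
So P(the gold coin in box 4 | the host opened box 2 and box 3) = (1/12) / (1/6) = 1/2.

1/2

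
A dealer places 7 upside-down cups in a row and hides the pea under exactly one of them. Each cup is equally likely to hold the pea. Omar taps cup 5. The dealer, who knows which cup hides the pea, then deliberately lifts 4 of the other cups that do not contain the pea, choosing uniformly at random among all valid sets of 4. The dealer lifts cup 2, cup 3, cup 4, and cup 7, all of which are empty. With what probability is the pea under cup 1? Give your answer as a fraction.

3/7

Consider each possible location of the pea in turn.
If it is under either of cups 1 and 6 (prior 1/7 each): the dealer has 5 equally likely choices, so probability 1/5; weight (1/7)·(1/5) = 1/35 each.
If it is under any of cups 2, 3, 4, and 7 (prior 1/7 each): that cup was opened and seen not to hold the prize — ruled out; weight (1/7)·0 = 0 each.
If it is under cup 5 (prior 1/7): the dealer has 15 equally likely choices, so probability 1/15; weight (1/7)·(1/15) = 1/105.
The weights sum to 1/15.
So P(the pea under cup 1 | the dealer opened cup 2, cup 3, cup 4, and cup 7) = (1/35) / (1/15) = 3/7.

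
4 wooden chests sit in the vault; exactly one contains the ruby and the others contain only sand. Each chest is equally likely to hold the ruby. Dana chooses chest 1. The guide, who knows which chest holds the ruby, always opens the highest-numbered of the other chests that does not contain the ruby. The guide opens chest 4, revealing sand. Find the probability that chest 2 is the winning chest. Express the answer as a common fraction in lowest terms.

1/3

Condition on the true location of the ruby.
If it is in any of chests 1, 2, and 3 (prior 1/4 each): chest 4 is the highest-numbered option available, probability 1; weight (1/4)·1 = 1/4 each.
If it is in chest 4 (prior 1/4): the guide opened chest 4, so this case is ruled out; weight (1/4)·0 = 0.
The weights sum to 3/4.
So P(the ruby in chest 2 | the guide opened chest 4) = (1/4) / (3/4) = 1/3.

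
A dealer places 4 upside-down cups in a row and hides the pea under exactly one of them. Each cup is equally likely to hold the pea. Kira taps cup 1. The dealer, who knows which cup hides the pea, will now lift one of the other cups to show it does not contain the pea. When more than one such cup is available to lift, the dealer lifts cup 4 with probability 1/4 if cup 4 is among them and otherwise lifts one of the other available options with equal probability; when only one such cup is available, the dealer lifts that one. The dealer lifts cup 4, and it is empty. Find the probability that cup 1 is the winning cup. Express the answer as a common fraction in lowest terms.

Condition on the true location of the pea.
If it is under any of cups 1, 2, and 3 (prior 1/4 each): cup 4 is available, opened with probability 1/4; weight (1/4)·(1/4) = 1/16 each.
If it is under cup 4 (prior 1/4): the dealer opened cup 4, so this case is ruled out; weight (1/4)·0 = 0.
The weights sum to 3/16.
So P(the pea under cup 1 | the dealer opened cup 4) = (1/16) / (3/16) = 1/3.

1/3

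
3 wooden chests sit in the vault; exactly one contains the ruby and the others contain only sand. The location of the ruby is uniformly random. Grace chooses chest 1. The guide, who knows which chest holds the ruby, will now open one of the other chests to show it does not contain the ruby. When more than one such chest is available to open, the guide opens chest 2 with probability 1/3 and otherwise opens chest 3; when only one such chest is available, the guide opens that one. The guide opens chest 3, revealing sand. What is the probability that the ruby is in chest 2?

Apply Bayes' rule, conditioning on where the ruby actually is.
If it is in chest 1 (prior 1/3): chest 2 is available but not opened, probability 2/3; weight (1/3)·(2/3) = 2/9.
If it is in chest 2 (prior 1/3): only chest 3 is available, probability 1; weight (1/3)·1 = 1/3.
If it is in chest 3 (prior 1/3): the guide opened chest 3, so this case is ruled out; weight (1/3)·0 = 0.
The weights sum to 5/9.
So P(the ruby in chest 2 | the guide opened chest 3) = (1/3) / (5/9) = 3/5.

3/5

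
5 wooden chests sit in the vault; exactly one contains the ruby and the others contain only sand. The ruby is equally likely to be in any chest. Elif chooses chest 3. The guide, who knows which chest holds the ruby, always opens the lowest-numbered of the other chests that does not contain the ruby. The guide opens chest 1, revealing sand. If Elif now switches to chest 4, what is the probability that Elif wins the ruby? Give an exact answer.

Condition on the true location of the ruby.
If it is in chest 1 (prior 1/5): the guide opened chest 1, so this case is ruled out; weight (1/5)·0 = 0.
If it is in any of chests 2, 3, 4, and 5 (prior 1/5 each): chest 1 is the lowest-numbered option available, probability 1; weight (1/5)·1 = 1/5 each.
The weights sum to 4/5.
So P(the ruby in chest 4 | the guide opened chest 1) = (1/5) / (4/5) = 1/4.

1/4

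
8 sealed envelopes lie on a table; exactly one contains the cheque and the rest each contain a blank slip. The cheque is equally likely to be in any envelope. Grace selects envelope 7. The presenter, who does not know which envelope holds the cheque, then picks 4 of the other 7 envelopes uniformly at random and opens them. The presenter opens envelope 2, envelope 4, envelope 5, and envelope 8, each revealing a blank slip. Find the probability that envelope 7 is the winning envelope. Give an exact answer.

1/4

Because the presenter chose which envelopes to open without knowing where the cheque is, the choice is independent of the prize location. Learning that none of the 4 opened envelopes holds the cheque simply rules out those 4 locations and leaves the remaining 4 envelopes still equally likely by symmetry.
So P(the cheque in envelope 7) = 1/4.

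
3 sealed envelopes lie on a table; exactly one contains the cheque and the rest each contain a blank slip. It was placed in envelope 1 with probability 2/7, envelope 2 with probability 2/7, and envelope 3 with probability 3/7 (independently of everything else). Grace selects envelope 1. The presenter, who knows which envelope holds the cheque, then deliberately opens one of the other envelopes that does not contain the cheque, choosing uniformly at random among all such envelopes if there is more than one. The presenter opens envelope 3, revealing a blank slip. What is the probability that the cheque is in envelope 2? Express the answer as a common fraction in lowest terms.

Consider each possible location of the cheque in turn.
If it is in envelope 1 (prior 2/7): the presenter has 2 equally likely choices, so probability 1/2; weight (2/7)·(1/2) = 1/7.
If it is in envelope 2 (prior 2/7): the presenter has no choice, probability 1; weight (2/7)·1 = 2/7.
If it is in envelope 3 (prior 3/7): the presenter opened envelope 3, so this case is ruled out; weight (3/7)·0 = 0.
The weights sum to 3/7.
So P(the cheque in envelope 2 | the presenter opened envelope 3) = (2/7) / (3/7) = 2/3.

2/3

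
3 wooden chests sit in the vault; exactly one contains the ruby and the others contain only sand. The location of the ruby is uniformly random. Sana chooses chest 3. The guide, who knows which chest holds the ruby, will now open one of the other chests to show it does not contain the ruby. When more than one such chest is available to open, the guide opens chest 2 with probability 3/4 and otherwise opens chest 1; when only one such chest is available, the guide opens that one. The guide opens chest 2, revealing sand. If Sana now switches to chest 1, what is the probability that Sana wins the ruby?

Consider each possible location of the ruby in turn.
If it is in chest 1 (prior 1/3): only chest 2 is available, probability 1; weight (1/3)·1 = 1/3.
If it is in chest 2 (prior 1/3): the guide opened chest 2, so this case is ruled out; weight (1/3)·0 = 0.
If it is in chest 3 (prior 1/3): chest 2 is available, opened with probability 3/4; weight (1/3)·(3/4) = 1/4.
The weights sum to 7/12.
So P(the ruby in chest 1 | the guide opened chest 2) = (1/3) / (7/12) = 4/7.

4/7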